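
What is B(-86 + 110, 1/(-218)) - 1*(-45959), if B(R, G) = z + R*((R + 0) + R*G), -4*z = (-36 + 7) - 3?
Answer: 5072899/109 ≈ 46540.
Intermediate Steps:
z = 8 (z = -((-36 + 7) - 3)/4 = -(-29 - 3)/4 = -¼*(-32) = 8)
B(R, G) = 8 + R*(R + G*R) (B(R, G) = 8 + R*((R + 0) + R*G) = 8 + R*(R + G*R))
B(-86 + 110, 1/(-218)) - 1*(-45959) = (8 + (-86 + 110)² + (-86 + 110)²/(-218)) - 1*(-45959) = (8 + 24² - 1/218*24²) + 45959 = (8 + 576 - 1/218*576) + 45959 = (8 + 576 - 288/109) + 45959 = 63368/109 + 45959 = 5072899/109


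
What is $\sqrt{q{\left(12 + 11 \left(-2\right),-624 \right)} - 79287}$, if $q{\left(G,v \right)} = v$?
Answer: $3 i \sqrt{8879} \approx 282.69 i$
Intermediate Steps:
$\sqrt{q{\left(12 + 11 \left(-2\right),-624 \right)} - 79287} = \sqrt{-624 - 79287} = \sqrt{-79911} = 3 i \sqrt{8879}$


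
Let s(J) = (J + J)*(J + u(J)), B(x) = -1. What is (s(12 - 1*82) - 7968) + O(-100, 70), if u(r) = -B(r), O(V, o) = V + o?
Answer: 1662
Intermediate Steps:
u(r) = 1 (u(r) = -1*(-1) = 1)
s(J) = 2*J*(1 + J) (s(J) = (J + J)*(J + 1) = (2*J)*(1 + J) = 2*J*(1 + J))
(s(12 - 1*82) - 7968) + O(-100, 70) = (2*(12 - 1*82)*(1 + (12 - 1*82)) - 7968) + (-100 + 70) = (2*(12 - 82)*(1 + (12 - 82)) - 7968) - 30 = (2*(-70)*(1 - 70) - 7968) - 30 = (2*(-70)*(-69) - 7968) - 30 = (9660 - 7968) - 30 = 1692 - 30 = 1662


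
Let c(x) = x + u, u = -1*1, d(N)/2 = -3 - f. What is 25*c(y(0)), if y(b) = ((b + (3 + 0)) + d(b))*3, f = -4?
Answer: 350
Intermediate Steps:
d(N) = 2 (d(N) = 2*(-3 - 1*(-4)) = 2*(-3 + 4) = 2*1 = 2)
u = -1
y(b) = 15 + 3*b (y(b) = ((b + (3 + 0)) + 2)*3 = ((b + 3) + 2)*3 = ((3 + b) + 2)*3 = (5 + b)*3 = 15 + 3*b)
c(x) = -1 + x (c(x) = x - 1 = -1 + x)
25*c(y(0)) = 25*(-1 + (15 + 3*0)) = 25*(-1 + (15 + 0)) = 25*(-1 + 15) = 25*14 = 350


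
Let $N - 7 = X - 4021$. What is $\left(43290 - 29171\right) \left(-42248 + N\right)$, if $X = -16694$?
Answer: $-888875764$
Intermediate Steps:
$N = -20708$ ($N = 7 - 20715 = -20708$)
$\left(43290 - 29171\right) \left(-42248 + N\right) = \left(43290 - 29171\right) \left(-42248 - 20708\right) = 14119 \left(-62956\right) = -888875764$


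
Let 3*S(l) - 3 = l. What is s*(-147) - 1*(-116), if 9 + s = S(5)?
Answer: 1047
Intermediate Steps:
S(l) = 1 + l/3
s = -19/3 (s = -9 + (1 + (⅓)*5) = -9 + (1 + 5/3) = -9 + 8/3 = -19/3 ≈ -6.3333)
s*(-147) - 1*(-116) = -19/3*(-147) - 1*(-116) = 931 + 116 = 1047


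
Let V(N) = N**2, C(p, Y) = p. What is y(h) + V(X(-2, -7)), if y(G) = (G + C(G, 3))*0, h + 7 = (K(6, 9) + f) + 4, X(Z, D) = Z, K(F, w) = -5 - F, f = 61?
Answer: 4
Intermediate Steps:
h = 47 (h = -7 + (((-5 - 1*6) + 61) + 4) = -7 + (((-5 - 6) + 61) + 4) = -7 + ((-11 + 61) + 4) = -7 + (50 + 4) = -7 + 54 = 47)
y(G) = 0 (y(G) = (G + G)*0 = (2*G)*0 = 0)
y(h) + V(X(-2, -7)) = 0 + (-2)**2 = 0 + 4 = 4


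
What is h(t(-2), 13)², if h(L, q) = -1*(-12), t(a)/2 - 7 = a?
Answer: 144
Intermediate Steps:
t(a) = 14 + 2*a
h(L, q) = 12
h(t(-2), 13)² = 12² = 144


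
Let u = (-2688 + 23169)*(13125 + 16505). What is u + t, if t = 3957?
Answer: 606855987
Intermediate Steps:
u = 606852030 (u = 20481*29630 = 606852030)
u + t = 606852030 + 3957 = 606855987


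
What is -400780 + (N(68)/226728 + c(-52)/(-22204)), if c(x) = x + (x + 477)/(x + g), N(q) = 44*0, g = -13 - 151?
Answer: -1922166518263/4796064 ≈ -4.0078e+5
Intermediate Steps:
g = -164
N(q) = 0
c(x) = x + (477 + x)/(-164 + x) (c(x) = x + (x + 477)/(x - 164) = x + (477 + x)/(-164 + x))
-400780 + (N(68)/226728 + c(-52)/(-22204)) = -400780 + (0/226728 + ((477 + (-52)² - 163*(-52))/(-164 - 52))/(-22204)) = -400780 + (0*(1/226728) + ((477 + 2704 + 8476)/(-216))*(-1/22204)) = -400780 + (0 - 1/216*11657*(-1/22204)) = -400780 + (0 - 11657/216*(-1/22204)) = -400780 + (0 + 11657/4796064) = -400780 + 11657/4796064 = -1922166518263/4796064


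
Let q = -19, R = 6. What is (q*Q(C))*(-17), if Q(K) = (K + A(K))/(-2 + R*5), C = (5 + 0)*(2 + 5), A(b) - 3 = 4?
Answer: 969/2 ≈ 484.50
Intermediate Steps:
A(b) = 7 (A(b) = 3 + 4 = 7)
C = 35 (C = 5*7 = 35)
Q(K) = ¼ + K/28 (Q(K) = (K + 7)/(-2 + 6*5) = (7 + K)/(-2 + 30) = (7 + K)/28 = (7 + K)*(1/28) = ¼ + K/28)
(q*Q(C))*(-17) = -19*(¼ + (1/28)*35)*(-17) = -19*(¼ + 5/4)*(-17) = -19*3/2*(-17) = -57/2*(-17) = 969/2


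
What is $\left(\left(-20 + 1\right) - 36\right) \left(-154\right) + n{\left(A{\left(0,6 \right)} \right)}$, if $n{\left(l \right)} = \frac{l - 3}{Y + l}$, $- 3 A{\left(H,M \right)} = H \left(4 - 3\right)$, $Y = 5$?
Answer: $\frac{42347}{5} \approx 8469.4$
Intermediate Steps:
$A{\left(H,M \right)} = - \frac{H}{3}$ ($A{\left(H,M \right)} = - \frac{H \left(4 - 3\right)}{3} = - \frac{H 1}{3} = - \frac{H}{3}$)
$n{\left(l \right)} = \frac{-3 + l}{5 + l}$ ($n{\left(l \right)} = \frac{l - 3}{5 + l} = \frac{-3 + l}{5 + l}$)
$\left(\left(-20 + 1\right) - 36\right) \left(-154\right) + n{\left(A{\left(0,6 \right)} \right)} = \left(\left(-20 + 1\right) - 36\right) \left(-154\right) + \frac{-3 - 0}{5 - 0} = \left(-19 - 36\right) \left(-154\right) + \frac{-3 + 0}{5 + 0} = \left(-55\right) \left(-154\right) + \frac{1}{5} \left(-3\right) = 8470 + \frac{1}{5} \left(-3\right) = 8470 - \frac{3}{5} = \frac{42347}{5}$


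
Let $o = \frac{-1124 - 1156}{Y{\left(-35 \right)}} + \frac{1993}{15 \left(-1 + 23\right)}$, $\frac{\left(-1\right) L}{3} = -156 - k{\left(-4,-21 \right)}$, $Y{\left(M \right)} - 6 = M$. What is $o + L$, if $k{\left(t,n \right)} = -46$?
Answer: $\frac{3968297}{9570} \approx 414.66$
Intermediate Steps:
$Y{\left(M \right)} = 6 + M$
$L = 330$ ($L = - 3 \left(-156 - -46\right) = - 3 \left(-156 + 46\right) = \left(-3\right) \left(-110\right) = 330$)
$o = \frac{810197}{9570}$ ($o = \frac{-1124 - 1156}{6 - 35} + \frac{1993}{15 \left(-1 + 23\right)} = \frac{-1124 - 1156}{-29} + \frac{1993}{15 \cdot 22} = \left(-2280\right) \left(- \frac{1}{29}\right) + \frac{1993}{330} = \frac{2280}{29} + 1993 \cdot \frac{1}{330} = \frac{2280}{29} + \frac{1993}{330} = \frac{810197}{9570} \approx 84.66$)
$o + L = \frac{810197}{9570} + 330 = \frac{3968297}{9570}$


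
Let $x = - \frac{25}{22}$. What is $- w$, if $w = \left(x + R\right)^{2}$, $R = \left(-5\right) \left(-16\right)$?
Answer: $- \frac{3010225}{484} \approx -6219.5$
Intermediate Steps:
$x = - \frac{25}{22}$ ($x = \left(-25\right) \frac{1}{22} = - \frac{25}{22} \approx -1.1364$)
$R = 80$
$w = \frac{3010225}{484}$ ($w = \left(- \frac{25}{22} + 80\right)^{2} = \left(\frac{1735}{22}\right)^{2} = \frac{3010225}{484} \approx 6219.5$)
$- w = \left(-1\right) \frac{3010225}{484} = - \frac{3010225}{484}$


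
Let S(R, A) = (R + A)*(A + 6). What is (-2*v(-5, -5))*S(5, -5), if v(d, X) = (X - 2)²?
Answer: 0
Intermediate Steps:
v(d, X) = (-2 + X)²
S(R, A) = (6 + A)*(A + R) (S(R, A) = (A + R)*(6 + A) = (6 + A)*(A + R))
(-2*v(-5, -5))*S(5, -5) = (-2*(-2 - 5)²)*((-5)² + 6*(-5) + 6*5 - 5*5) = (-2*(-7)²)*(25 - 30 + 30 - 25) = -2*49*0 = -98*0 = 0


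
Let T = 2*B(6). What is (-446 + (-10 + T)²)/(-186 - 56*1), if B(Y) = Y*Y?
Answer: -1699/121 ≈ -14.041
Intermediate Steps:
B(Y) = Y²
T = 72 (T = 2*6² = 2*36 = 72)
(-446 + (-10 + T)²)/(-186 - 56*1) = (-446 + (-10 + 72)²)/(-186 - 56*1) = (-446 + 62²)/(-186 - 56) = (-446 + 3844)/(-242) = 3398*(-1/242) = -1699/121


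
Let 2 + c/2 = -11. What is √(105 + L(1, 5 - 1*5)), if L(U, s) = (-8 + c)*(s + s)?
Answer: √105 ≈ 10.247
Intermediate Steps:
c = -26 (c = -4 + 2*(-11) = -4 - 22 = -26)
L(U, s) = -68*s (L(U, s) = (-8 - 26)*(s + s) = -68*s)
√(105 + L(1, 5 - 1*5)) = √(105 - 68*(5 - 1*5)) = √(105 - 68*(5 - 5)) = √(105 - 68*0) = √(105 + 0) = √105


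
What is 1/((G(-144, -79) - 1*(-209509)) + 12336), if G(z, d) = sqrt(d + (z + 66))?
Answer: 221845/49215204182 - I*sqrt(157)/49215204182 ≈ 4.5077e-6 - 2.546e-10*I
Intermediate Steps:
G(z, d) = sqrt(66 + d + z) (G(z, d) = sqrt(d + (66 + z)) = sqrt(66 + d + z))
1/((G(-144, -79) - 1*(-209509)) + 12336) = 1/((sqrt(66 - 79 - 144) - 1*(-209509)) + 12336) = 1/((sqrt(-157) + 209509) + 12336) = 1/((I*sqrt(157) + 209509) + 12336) = 1/((209509 + I*sqrt(157)) + 12336) = 1/(221845 + I*sqrt(157))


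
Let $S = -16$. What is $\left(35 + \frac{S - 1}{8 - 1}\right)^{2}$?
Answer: $\frac{51984}{49} \approx 1060.9$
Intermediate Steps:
$\left(35 + \frac{S - 1}{8 - 1}\right)^{2} = \left(35 + \frac{-16 - 1}{8 - 1}\right)^{2} = \left(35 - \frac{17}{7}\right)^{2} = \left(\frac{228}{7}\right)^{2} = \frac{51984}{49}$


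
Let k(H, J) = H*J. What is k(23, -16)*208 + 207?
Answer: -76337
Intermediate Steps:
k(23, -16)*208 + 207 = (23*(-16))*208 + 207 = -368*208 + 207 = -76544 + 207 = -76337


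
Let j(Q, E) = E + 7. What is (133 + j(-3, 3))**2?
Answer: 20449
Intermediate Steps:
j(Q, E) = 7 + E
(133 + j(-3, 3))**2 = (133 + (7 + 3))**2 = (133 + 10)**2 = 143**2 = 20449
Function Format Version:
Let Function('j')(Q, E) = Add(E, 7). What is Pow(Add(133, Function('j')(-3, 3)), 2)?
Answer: 20449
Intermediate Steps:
Function('j')(Q, E) = Add(7, E)
Pow(Add(133, Function('j')(-3, 3)), 2) = Pow(Add(133, Add(7, 3)), 2) = Pow(Add(133, 10), 2) = Pow(143, 2) = 20449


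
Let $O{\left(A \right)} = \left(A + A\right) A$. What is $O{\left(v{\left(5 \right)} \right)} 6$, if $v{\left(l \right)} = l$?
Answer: $300$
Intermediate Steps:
$O{\left(A \right)} = 2 A^{2}$ ($O{\left(A \right)} = 2 A A = 2 A^{2}$)
$O{\left(v{\left(5 \right)} \right)} 6 = 2 \cdot 5^{2} \cdot 6 = 2 \cdot 25 \cdot 6 = 50 \cdot 6 = 300$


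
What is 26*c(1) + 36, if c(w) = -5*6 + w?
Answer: -718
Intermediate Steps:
c(w) = -30 + w
26*c(1) + 36 = 26*(-30 + 1) + 36 = 26*(-29) + 36 = -754 + 36 = -718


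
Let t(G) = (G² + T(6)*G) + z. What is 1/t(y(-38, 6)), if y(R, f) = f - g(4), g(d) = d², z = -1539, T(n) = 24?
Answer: -1/1679 ≈ -0.00059559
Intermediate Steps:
y(R, f) = -16 + f (y(R, f) = f - 1*4² = f - 1*16 = f - 16 = -16 + f)
t(G) = -1539 + G² + 24*G (t(G) = (G² + 24*G) - 1539 = -1539 + G² + 24*G)
1/t(y(-38, 6)) = 1/(-1539 + (-16 + 6)² + 24*(-16 + 6)) = 1/(-1539 + (-10)² + 24*(-10)) = 1/(-1539 + 100 - 240) = 1/(-1679) = -1/1679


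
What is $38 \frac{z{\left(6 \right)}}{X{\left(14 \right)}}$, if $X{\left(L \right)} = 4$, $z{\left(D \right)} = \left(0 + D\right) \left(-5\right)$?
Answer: $-285$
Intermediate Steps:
$z{\left(D \right)} = - 5 D$ ($z{\left(D \right)} = D \left(-5\right) = - 5 D$)
$38 \frac{z{\left(6 \right)}}{X{\left(14 \right)}} = 38 \frac{\left(-5\right) 6}{4} = 38 \left(\left(-30\right) \frac{1}{4}\right) = 38 \left(- \frac{15}{2}\right) = -285$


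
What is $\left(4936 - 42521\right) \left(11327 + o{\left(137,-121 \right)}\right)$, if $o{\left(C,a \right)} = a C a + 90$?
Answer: $-75817739890$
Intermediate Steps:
$o{\left(C,a \right)} = 90 + C a^{2}$ ($o{\left(C,a \right)} = C a a + 90 = C a^{2} + 90 = 90 + C a^{2}$)
$\left(4936 - 42521\right) \left(11327 + o{\left(137,-121 \right)}\right) = \left(4936 - 42521\right) \left(11327 + \left(90 + 137 \left(-121\right)^{2}\right)\right) = - 37585 \left(11327 + \left(90 + 137 \cdot 14641\right)\right) = - 37585 \left(11327 + \left(90 + 2005817\right)\right) = - 37585 \left(11327 + 2005907\right) = \left(-37585\right) 2017234 = -75817739890$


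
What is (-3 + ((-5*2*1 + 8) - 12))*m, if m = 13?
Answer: -221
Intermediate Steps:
(-3 + ((-5*2*1 + 8) - 12))*m = (-3 + ((-5*2*1 + 8) - 12))*13 = (-3 + ((-10*1 + 8) - 12))*13 = (-3 + ((-10 + 8) - 12))*13 = (-3 + (-2 - 12))*13 = (-3 - 14)*13 = -17*13 = -221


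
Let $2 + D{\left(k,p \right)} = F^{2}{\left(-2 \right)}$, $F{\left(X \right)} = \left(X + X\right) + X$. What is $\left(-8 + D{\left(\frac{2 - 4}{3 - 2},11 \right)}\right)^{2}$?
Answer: $676$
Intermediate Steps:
$F{\left(X \right)} = 3 X$ ($F{\left(X \right)} = 2 X + X = 3 X$)
$D{\left(k,p \right)} = 34$ ($D{\left(k,p \right)} = -2 + \left(3 \left(-2\right)\right)^{2} = -2 + \left(-6\right)^{2} = -2 + 36 = 34$)
$\left(-8 + D{\left(\frac{2 - 4}{3 - 2},11 \right)}\right)^{2} = \left(-8 + 34\right)^{2} = 26^{2} = 676$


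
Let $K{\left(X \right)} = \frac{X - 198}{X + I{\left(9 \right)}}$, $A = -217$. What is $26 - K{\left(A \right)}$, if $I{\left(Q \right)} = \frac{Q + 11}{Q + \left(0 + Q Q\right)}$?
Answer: $\frac{46991}{1951} \approx 24.086$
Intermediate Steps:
$I{\left(Q \right)} = \frac{11 + Q}{Q + Q^{2}}$ ($I{\left(Q \right)} = \frac{11 + Q}{Q + \left(0 + Q^{2}\right)} = \frac{11 + Q}{Q + Q^{2}}$)
$K{\left(X \right)} = \frac{-198 + X}{\frac{2}{9} + X}$ ($K{\left(X \right)} = \frac{X - 198}{X + \frac{11 + 9}{9 \left(1 + 9\right)}} = \frac{-198 + X}{X + \frac{1}{9} \cdot \frac{1}{10} \cdot 20} = \frac{-198 + X}{X + \frac{2}{9}} = \frac{-198 + X}{\frac{2}{9} + X}$)
$26 - K{\left(A \right)} = 26 - \frac{9 \left(-198 - 217\right)}{2 + 9 \left(-217\right)} = 26 - 9 \frac{1}{2 - 1953} \left(-415\right) = 26 - 9 \frac{1}{-1951} \left(-415\right) = 26 - 9 \left(- \frac{1}{1951}\right) \left(-415\right) = 26 - \frac{3735}{1951} = \frac{46991}{1951}$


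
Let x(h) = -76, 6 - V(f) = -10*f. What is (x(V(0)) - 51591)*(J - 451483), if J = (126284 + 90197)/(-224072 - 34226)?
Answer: 6025269780565805/258298 ≈ 2.3327e+10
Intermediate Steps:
V(f) = 6 + 10*f (V(f) = 6 - (-10)*f = 6 + 10*f)
J = -216481/258298 (J = 216481/(-258298) = 216481*(-1/258298) = -216481/258298 ≈ -0.83811)
(x(V(0)) - 51591)*(J - 451483) = (-76 - 51591)*(-216481/258298 - 451483) = -51667*(-116617372415/258298) = 6025269780565805/258298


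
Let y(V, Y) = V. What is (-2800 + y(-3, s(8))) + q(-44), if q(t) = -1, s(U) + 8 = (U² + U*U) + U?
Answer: -2804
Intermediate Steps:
s(U) = -8 + U + 2*U² (s(U) = -8 + ((U² + U*U) + U) = -8 + ((U² + U²) + U) = -8 + (2*U² + U) = -8 + (U + 2*U²) = -8 + U + 2*U²)
(-2800 + y(-3, s(8))) + q(-44) = (-2800 - 3) - 1 = -2803 - 1 = -2804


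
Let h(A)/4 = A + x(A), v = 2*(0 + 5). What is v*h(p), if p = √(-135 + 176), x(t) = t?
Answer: 80*√41 ≈ 512.25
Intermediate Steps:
v = 10 (v = 2*5 = 10)
p = √41 ≈ 6.4031
h(A) = 8*A (h(A) = 4*(A + A) = 4*(2*A) = 8*A)
v*h(p) = 10*(8*√41) = 80*√41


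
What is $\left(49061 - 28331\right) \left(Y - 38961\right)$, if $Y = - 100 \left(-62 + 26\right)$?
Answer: $-733033530$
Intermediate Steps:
$Y = 3600$ ($Y = \left(-100\right) \left(-36\right) = 3600$)
$\left(49061 - 28331\right) \left(Y - 38961\right) = \left(49061 - 28331\right) \left(3600 - 38961\right) = 20730 \left(-35361\right) = -733033530$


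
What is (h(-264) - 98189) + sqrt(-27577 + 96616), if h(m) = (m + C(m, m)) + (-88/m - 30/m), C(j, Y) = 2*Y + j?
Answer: -13100281/132 + 3*sqrt(7671) ≈ -98982.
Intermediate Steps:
C(j, Y) = j + 2*Y
h(m) = -118/m + 4*m (h(m) = (m + (m + 2*m)) + (-88/m - 30/m) = (m + 3*m) - 118/m = 4*m - 118/m = -118/m + 4*m)
(h(-264) - 98189) + sqrt(-27577 + 96616) = ((-118/(-264) + 4*(-264)) - 98189) + sqrt(-27577 + 96616) = ((-118*(-1/264) - 1056) - 98189) + sqrt(69039) = ((59/132 - 1056) - 98189) + 3*sqrt(7671) = (-139333/132 - 98189) + 3*sqrt(7671) = -13100281/132 + 3*sqrt(7671)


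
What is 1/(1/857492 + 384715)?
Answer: 857492/329890034781 ≈ 2.5993e-6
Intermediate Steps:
1/(1/857492 + 384715) = 1/(329890034781/857492) = 857492/329890034781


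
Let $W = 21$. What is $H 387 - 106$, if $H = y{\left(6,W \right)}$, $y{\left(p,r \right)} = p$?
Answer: $2216$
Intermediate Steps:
$H = 6$
$H 387 - 106 = 6 \cdot 387 - 106 = 2322 - 106 = 2216$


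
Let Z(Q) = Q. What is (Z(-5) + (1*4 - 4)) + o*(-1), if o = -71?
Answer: 66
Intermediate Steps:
(Z(-5) + (1*4 - 4)) + o*(-1) = (-5 + (1*4 - 4)) - 71*(-1) = (-5 + (4 - 4)) + 71 = (-5 + 0) + 71 = -5 + 71 = 66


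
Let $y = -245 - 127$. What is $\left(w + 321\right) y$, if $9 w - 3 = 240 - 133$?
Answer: $- \frac{371876}{3} \approx -1.2396 \cdot 10^{5}$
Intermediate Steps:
$y = -372$ ($y = -245 - 127 = -372$)
$w = \frac{110}{9}$ ($w = \frac{1}{3} + \frac{240 - 133}{9} = \frac{1}{3} + \frac{1}{9} \cdot 107 = \frac{1}{3} + \frac{107}{9} = \frac{110}{9} \approx 12.222$)
$\left(w + 321\right) y = \left(\frac{110}{9} + 321\right) \left(-372\right) = \frac{2999}{9} \left(-372\right) = - \frac{371876}{3}$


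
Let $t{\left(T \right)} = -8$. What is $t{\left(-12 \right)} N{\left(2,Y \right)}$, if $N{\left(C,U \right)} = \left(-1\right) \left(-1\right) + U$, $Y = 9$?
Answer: $-80$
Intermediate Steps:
$N{\left(C,U \right)} = 1 + U$
$t{\left(-12 \right)} N{\left(2,Y \right)} = - 8 \left(1 + 9\right) = \left(-8\right) 10 = -80$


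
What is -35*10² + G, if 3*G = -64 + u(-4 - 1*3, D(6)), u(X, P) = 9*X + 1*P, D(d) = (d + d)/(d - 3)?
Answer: -3541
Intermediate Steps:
D(d) = 2*d/(-3 + d) (D(d) = (2*d)/(-3 + d) = 2*d/(-3 + d))
u(X, P) = P + 9*X (u(X, P) = 9*X + P = P + 9*X)
G = -41 (G = (-64 + (2*6/(-3 + 6) + 9*(-4 - 1*3)))/3 = (-64 + (2*6/3 + 9*(-4 - 3)))/3 = (-64 + (2*6*(⅓) + 9*(-7)))/3 = (-64 + (4 - 63))/3 = (-64 - 59)/3 = (⅓)*(-123) = -41)
-35*10² + G = -35*10² - 41 = -35*100 - 41 = -3500 - 41 = -3541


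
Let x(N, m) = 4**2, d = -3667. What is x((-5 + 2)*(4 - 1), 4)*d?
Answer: -58672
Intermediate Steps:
x(N, m) = 16
x((-5 + 2)*(4 - 1), 4)*d = 16*(-3667) = -58672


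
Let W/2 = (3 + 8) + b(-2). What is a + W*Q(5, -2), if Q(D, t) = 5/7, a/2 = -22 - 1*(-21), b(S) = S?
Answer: 76/7 ≈ 10.857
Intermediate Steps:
W = 18 (W = 2*((3 + 8) - 2) = 2*(11 - 2) = 2*9 = 18)
a = -2 (a = 2*(-22 - 1*(-21)) = 2*(-22 + 21) = 2*(-1) = -2)
Q(D, t) = 5/7 (Q(D, t) = 5*(⅐) = 5/7)
a + W*Q(5, -2) = -2 + 18*(5/7) = -2 + 90/7 = 76/7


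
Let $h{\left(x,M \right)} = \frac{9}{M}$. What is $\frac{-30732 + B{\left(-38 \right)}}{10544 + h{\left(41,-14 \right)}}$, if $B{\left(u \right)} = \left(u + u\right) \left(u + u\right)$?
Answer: $- \frac{349384}{147607} \approx -2.367$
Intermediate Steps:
$B{\left(u \right)} = 4 u^{2}$ ($B{\left(u \right)} = 2 u 2 u = 4 u^{2}$)
$\frac{-30732 + B{\left(-38 \right)}}{10544 + h{\left(41,-14 \right)}} = \frac{-30732 + 4 \left(-38\right)^{2}}{10544 + \frac{9}{-14}} = \frac{-30732 + 4 \cdot 1444}{10544 + 9 \left(- \frac{1}{14}\right)} = \frac{-30732 + 5776}{10544 - \frac{9}{14}} = - \frac{24956}{\frac{147607}{14}} = \left(-24956\right) \frac{14}{147607} = - \frac{349384}{147607}$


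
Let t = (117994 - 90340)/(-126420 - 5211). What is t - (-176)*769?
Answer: 5938479470/43877 ≈ 1.3534e+5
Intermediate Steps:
t = -9218/43877 (t = 27654/(-131631) = 27654*(-1/131631) = -9218/43877 ≈ -0.21009)
t - (-176)*769 = -9218/43877 - (-176)*769 = -9218/43877 - 1*(-135344) = -9218/43877 + 135344 = 5938479470/43877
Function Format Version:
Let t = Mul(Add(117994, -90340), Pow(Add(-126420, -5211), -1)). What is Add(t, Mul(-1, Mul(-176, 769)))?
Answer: Rational(5938479470, 43877) ≈ 1.3534e+5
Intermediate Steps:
t = Rational(-9218, 43877) (t = Mul(27654, Pow(-131631, -1)) = Mul(27654, Rational(-1, 131631)) = Rational(-9218, 43877) ≈ -0.21009)
Add(t, Mul(-1, Mul(-176, 769))) = Add(Rational(-9218, 43877), Mul(-1, Mul(-176, 769))) = Add(Rational(-9218, 43877), Mul(-1, -135344)) = Add(Rational(-9218, 43877), 135344) = Rational(5938479470, 43877)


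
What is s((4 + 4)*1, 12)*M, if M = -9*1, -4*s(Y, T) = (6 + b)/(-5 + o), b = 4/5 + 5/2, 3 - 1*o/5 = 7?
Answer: -837/1000 ≈ -0.83700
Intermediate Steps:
o = -20 (o = 15 - 5*7 = 15 - 35 = -20)
b = 33/10 (b = 4*(⅕) + 5*(½) = ⅘ + 5/2 = 33/10 ≈ 3.3000)
s(Y, T) = 93/1000 (s(Y, T) = -(6 + 33/10)/(4*(-5 - 20)) = -93/(40*(-25)) = -93*(-1)/(40*25) = -¼*(-93/250) = 93/1000)
M = -9
s((4 + 4)*1, 12)*M = (93/1000)*(-9) = -837/1000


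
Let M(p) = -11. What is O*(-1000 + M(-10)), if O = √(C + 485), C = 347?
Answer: -8088*√13 ≈ -29162.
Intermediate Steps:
O = 8*√13 (O = √(347 + 485) = √832 = 8*√13 ≈ 28.844)
O*(-1000 + M(-10)) = (8*√13)*(-1000 - 11) = (8*√13)*(-1011) = -8088*√13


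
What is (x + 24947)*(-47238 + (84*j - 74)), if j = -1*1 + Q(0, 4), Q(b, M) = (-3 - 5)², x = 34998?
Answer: -2518888900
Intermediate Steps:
Q(b, M) = 64 (Q(b, M) = (-8)² = 64)
j = 63 (j = -1*1 + 64 = -1 + 64 = 63)
(x + 24947)*(-47238 + (84*j - 74)) = (34998 + 24947)*(-47238 + (84*63 - 74)) = 59945*(-47238 + (5292 - 74)) = 59945*(-47238 + 5218) = 59945*(-42020) = -2518888900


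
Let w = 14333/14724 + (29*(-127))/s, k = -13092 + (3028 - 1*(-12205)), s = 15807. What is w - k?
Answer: -166042954183/77580756 ≈ -2140.3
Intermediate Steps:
k = 2141 (k = -13092 + (3028 + 12205) = -13092 + 15233 = 2141)
w = 57444413/77580756 (w = 14333/14724 + (29*(-127))/15807 = 14333*(1/14724) - 3683*1/15807 = 14333/14724 - 3683/15807 = 57444413/77580756 ≈ 0.74045)
w - k = 57444413/77580756 - 1*2141 = 57444413/77580756 - 2141 = -166042954183/77580756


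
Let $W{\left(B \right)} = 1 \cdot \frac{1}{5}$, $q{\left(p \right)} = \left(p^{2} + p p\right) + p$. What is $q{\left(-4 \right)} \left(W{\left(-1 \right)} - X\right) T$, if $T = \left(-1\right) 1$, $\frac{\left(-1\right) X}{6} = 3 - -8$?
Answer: $- \frac{9268}{5} \approx -1853.6$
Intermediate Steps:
$X = -66$ ($X = - 6 \left(3 - -8\right) = - 6 \left(3 + 8\right) = \left(-6\right) 11 = -66$)
$T = -1$
$q{\left(p \right)} = p + 2 p^{2}$ ($q{\left(p \right)} = \left(p^{2} + p^{2}\right) + p = 2 p^{2} + p = p + 2 p^{2}$)
$W{\left(B \right)} = \frac{1}{5}$ ($W{\left(B \right)} = 1 \cdot \frac{1}{5} = \frac{1}{5}$)
$q{\left(-4 \right)} \left(W{\left(-1 \right)} - X\right) T = - 4 \left(1 + 2 \left(-4\right)\right) \left(\frac{1}{5} - -66\right) \left(-1\right) = - 4 \left(1 - 8\right) \left(\frac{1}{5} + 66\right) \left(-1\right) = \left(-4\right) \left(-7\right) \frac{331}{5} \left(-1\right) = 28 \cdot \frac{331}{5} \left(-1\right) = \frac{9268}{5} \left(-1\right) = - \frac{9268}{5}$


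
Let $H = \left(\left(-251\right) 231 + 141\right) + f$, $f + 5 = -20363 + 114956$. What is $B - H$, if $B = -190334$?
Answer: $-227082$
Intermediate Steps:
$f = 94588$ ($f = -5 + \left(-20363 + 114956\right) = -5 + 94593 = 94588$)
$H = 36748$ ($H = \left(\left(-251\right) 231 + 141\right) + 94588 = \left(-57981 + 141\right) + 94588 = -57840 + 94588 = 36748$)
$B - H = -190334 - 36748 = -227082$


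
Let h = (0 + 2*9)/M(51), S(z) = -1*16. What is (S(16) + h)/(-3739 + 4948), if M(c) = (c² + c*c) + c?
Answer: -28010/2116959 ≈ -0.013231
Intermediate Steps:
M(c) = c + 2*c² (M(c) = (c² + c²) + c = 2*c² + c = c + 2*c²)
S(z) = -16
h = 6/1751 (h = (0 + 2*9)/((51*(1 + 2*51))) = (0 + 18)/((51*(1 + 102))) = 18/((51*103)) = 18/5253 = 18*(1/5253) = 6/1751 ≈ 0.0034266)
(S(16) + h)/(-3739 + 4948) = (-16 + 6/1751)/(-3739 + 4948) = -28010/1751/1209 = -28010/1751*1/1209 = -28010/2116959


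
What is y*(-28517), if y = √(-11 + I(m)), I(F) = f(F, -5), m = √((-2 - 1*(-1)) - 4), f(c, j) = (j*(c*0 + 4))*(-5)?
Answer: -28517*√89 ≈ -2.6903e+5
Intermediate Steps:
f(c, j) = -20*j (f(c, j) = (j*(0 + 4))*(-5) = (j*4)*(-5) = (4*j)*(-5) = -20*j)
m = I*√5 (m = √((-2 + 1) - 4) = √(-1 - 4) = √(-5) = I*√5 ≈ 2.2361*I)
I(F) = 100 (I(F) = -20*(-5) = 100)
y = √89 (y = √(-11 + 100) = √89 ≈ 9.4340)
y*(-28517) = √89*(-28517) = -28517*√89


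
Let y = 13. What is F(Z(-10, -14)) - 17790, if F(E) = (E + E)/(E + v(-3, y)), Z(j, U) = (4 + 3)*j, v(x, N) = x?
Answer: -1298530/73 ≈ -17788.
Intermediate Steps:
Z(j, U) = 7*j
F(E) = 2*E/(-3 + E) (F(E) = (E + E)/(E - 3) = (2*E)/(-3 + E) = 2*E/(-3 + E))
F(Z(-10, -14)) - 17790 = 2*(7*(-10))/(-3 + 7*(-10)) - 17790 = 2*(-70)/(-3 - 70) - 17790 = 2*(-70)/(-73) - 17790 = 2*(-70)*(-1/73) - 17790 = 140/73 - 17790 = -1298530/73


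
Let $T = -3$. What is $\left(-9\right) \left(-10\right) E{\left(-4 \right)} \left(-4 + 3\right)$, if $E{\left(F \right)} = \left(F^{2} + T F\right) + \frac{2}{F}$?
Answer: $-2475$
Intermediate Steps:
$E{\left(F \right)} = F^{2} - 3 F + \frac{2}{F}$ ($E{\left(F \right)} = \left(F^{2} - 3 F\right) + \frac{2}{F} = F^{2} - 3 F + \frac{2}{F}$)
$\left(-9\right) \left(-10\right) E{\left(-4 \right)} \left(-4 + 3\right) = \left(-9\right) \left(-10\right) \frac{2 + \left(-4\right)^{2} \left(-3 - 4\right)}{-4} \left(-4 + 3\right) = 90 - \frac{2 + 16 \left(-7\right)}{4} \left(-1\right) = 90 - \frac{2 - 112}{4} \left(-1\right) = 90 \left(- \frac{1}{4}\right) \left(-110\right) \left(-1\right) = 90 \cdot \frac{55}{2} \left(-1\right) = 90 \left(- \frac{55}{2}\right) = -2475$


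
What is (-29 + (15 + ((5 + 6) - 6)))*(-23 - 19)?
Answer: 378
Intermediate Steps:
(-29 + (15 + ((5 + 6) - 6)))*(-23 - 19) = (-29 + (15 + (11 - 6)))*(-42) = (-29 + (15 + 5))*(-42) = (-29 + 20)*(-42) = -9*(-42) = 378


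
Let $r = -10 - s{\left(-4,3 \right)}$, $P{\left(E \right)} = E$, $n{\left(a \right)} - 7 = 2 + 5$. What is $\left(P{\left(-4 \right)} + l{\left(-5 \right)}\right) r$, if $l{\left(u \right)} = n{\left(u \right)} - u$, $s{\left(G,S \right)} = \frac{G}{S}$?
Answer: $-130$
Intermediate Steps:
$n{\left(a \right)} = 14$ ($n{\left(a \right)} = 7 + \left(2 + 5\right) = 7 + 7 = 14$)
$r = - \frac{26}{3}$ ($r = -10 - - \frac{4}{3} = -10 + \frac{4}{3} = - \frac{26}{3} \approx -8.6667$)
$l{\left(u \right)} = 14 - u$
$\left(P{\left(-4 \right)} + l{\left(-5 \right)}\right) r = \left(-4 + \left(14 - -5\right)\right) \left(- \frac{26}{3}\right) = \left(-4 + \left(14 + 5\right)\right) \left(- \frac{26}{3}\right) = \left(-4 + 19\right) \left(- \frac{26}{3}\right) = 15 \left(- \frac{26}{3}\right) = -130$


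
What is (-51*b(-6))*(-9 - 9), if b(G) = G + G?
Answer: -11016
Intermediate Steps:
b(G) = 2*G
(-51*b(-6))*(-9 - 9) = (-102*(-6))*(-9 - 9) = -51*(-12)*(-18) = 612*(-18) = -11016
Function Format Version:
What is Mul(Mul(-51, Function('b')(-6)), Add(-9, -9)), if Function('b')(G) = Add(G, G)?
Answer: -11016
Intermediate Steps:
Function('b')(G) = Mul(2, G)
Mul(Mul(-51, Function('b')(-6)), Add(-9, -9)) = Mul(Mul(-51, Mul(2, -6)), Add(-9, -9)) = Mul(Mul(-51, -12), -18) = Mul(612, -18) = -11016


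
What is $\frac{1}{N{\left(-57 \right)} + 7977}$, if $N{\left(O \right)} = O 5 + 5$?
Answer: $\frac{1}{7697} \approx 0.00012992$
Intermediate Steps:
$N{\left(O \right)} = 5 + 5 O$ ($N{\left(O \right)} = 5 O + 5 = 5 + 5 O$)
$\frac{1}{N{\left(-57 \right)} + 7977} = \frac{1}{\left(5 + 5 \left(-57\right)\right) + 7977} = \frac{1}{\left(5 - 285\right) + 7977} = \frac{1}{-280 + 7977} = \frac{1}{7697}$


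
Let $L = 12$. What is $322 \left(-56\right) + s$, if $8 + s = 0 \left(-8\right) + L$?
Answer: $-18028$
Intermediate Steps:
$s = 4$ ($s = -8 + \left(0 \left(-8\right) + 12\right) = -8 + \left(0 + 12\right) = -8 + 12 = 4$)
$322 \left(-56\right) + s = 322 \left(-56\right) + 4 = -18032 + 4 = -18028$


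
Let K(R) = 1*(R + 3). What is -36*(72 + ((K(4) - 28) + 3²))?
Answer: -2160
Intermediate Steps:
K(R) = 3 + R (K(R) = 1*(3 + R) = 3 + R)
-36*(72 + ((K(4) - 28) + 3²)) = -36*(72 + (((3 + 4) - 28) + 3²)) = -36*(72 + ((7 - 28) + 9)) = -36*(72 + (-21 + 9)) = -36*(72 - 12) = -36*60 = -2160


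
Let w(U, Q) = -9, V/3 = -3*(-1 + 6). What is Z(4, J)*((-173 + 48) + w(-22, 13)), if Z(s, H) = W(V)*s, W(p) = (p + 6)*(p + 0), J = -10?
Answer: -940680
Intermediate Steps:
V = -45 (V = 3*(-3*(-1 + 6)) = 3*(-3*5) = 3*(-15) = -45)
W(p) = p*(6 + p) (W(p) = (6 + p)*p = p*(6 + p))
Z(s, H) = 1755*s (Z(s, H) = (-45*(6 - 45))*s = (-45*(-39))*s = 1755*s)
Z(4, J)*((-173 + 48) + w(-22, 13)) = (1755*4)*((-173 + 48) - 9) = 7020*(-125 - 9) = 7020*(-134) = -940680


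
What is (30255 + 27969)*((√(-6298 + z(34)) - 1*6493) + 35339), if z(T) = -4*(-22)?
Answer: 1679529504 + 174672*I*√690 ≈ 1.6795e+9 + 4.5883e+6*I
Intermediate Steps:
z(T) = 88
(30255 + 27969)*((√(-6298 + z(34)) - 1*6493) + 35339) = (30255 + 27969)*((√(-6298 + 88) - 1*6493) + 35339) = 58224*((√(-6210) - 6493) + 35339) = 58224*((3*I*√690 - 6493) + 35339) = 58224*((-6493 + 3*I*√690) + 35339) = 58224*(28846 + 3*I*√690) = 1679529504 + 174672*I*√690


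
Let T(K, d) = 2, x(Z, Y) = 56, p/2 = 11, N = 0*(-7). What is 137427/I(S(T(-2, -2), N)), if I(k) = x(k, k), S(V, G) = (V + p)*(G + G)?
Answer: 137427/56 ≈ 2454.1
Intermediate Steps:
N = 0
p = 22 (p = 2*11 = 22)
S(V, G) = 2*G*(22 + V) (S(V, G) = (V + 22)*(G + G) = (22 + V)*(2*G) = 2*G*(22 + V))
I(k) = 56
137427/I(S(T(-2, -2), N)) = 137427/56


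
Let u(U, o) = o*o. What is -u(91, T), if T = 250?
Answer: -62500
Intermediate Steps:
u(U, o) = o²
-u(91, T) = -1*250² = -1*62500 = -62500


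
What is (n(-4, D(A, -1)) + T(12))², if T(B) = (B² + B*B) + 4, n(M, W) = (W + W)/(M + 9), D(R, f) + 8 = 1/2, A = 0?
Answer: 83521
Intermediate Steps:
D(R, f) = -15/2 (D(R, f) = -8 + 1/2 = -8 + ½ = -15/2)
n(M, W) = 2*W/(9 + M) (n(M, W) = (2*W)/(9 + M) = 2*W/(9 + M))
T(B) = 4 + 2*B² (T(B) = (B² + B²) + 4 = 2*B² + 4 = 4 + 2*B²)
(n(-4, D(A, -1)) + T(12))² = (2*(-15/2)/(9 - 4) + (4 + 2*12²))² = (2*(-15/2)/5 + (4 + 2*144))² = (2*(-15/2)*(⅕) + (4 + 288))² = (-3 + 292)² = 289² = 83521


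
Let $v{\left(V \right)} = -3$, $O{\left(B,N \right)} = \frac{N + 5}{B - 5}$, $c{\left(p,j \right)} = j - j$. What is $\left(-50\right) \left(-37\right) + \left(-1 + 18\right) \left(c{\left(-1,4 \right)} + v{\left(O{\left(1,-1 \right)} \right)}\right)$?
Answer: $1799$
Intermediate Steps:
$c{\left(p,j \right)} = 0$
$O{\left(B,N \right)} = \frac{5 + N}{-5 + B}$
$\left(-50\right) \left(-37\right) + \left(-1 + 18\right) \left(c{\left(-1,4 \right)} + v{\left(O{\left(1,-1 \right)} \right)}\right) = \left(-50\right) \left(-37\right) + \left(-1 + 18\right) \left(0 - 3\right) = 1850 + 17 \left(-3\right) = 1850 - 51 = 1799$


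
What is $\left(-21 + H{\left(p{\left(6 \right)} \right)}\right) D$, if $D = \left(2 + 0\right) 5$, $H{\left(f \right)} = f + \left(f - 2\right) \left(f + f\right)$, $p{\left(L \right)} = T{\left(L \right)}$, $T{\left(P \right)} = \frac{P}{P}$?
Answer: $-220$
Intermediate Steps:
$T{\left(P \right)} = 1$
$p{\left(L \right)} = 1$
$H{\left(f \right)} = f + 2 f \left(-2 + f\right)$ ($H{\left(f \right)} = f + \left(-2 + f\right) 2 f = f + 2 f \left(-2 + f\right)$)
$D = 10$ ($D = 2 \cdot 5 = 10$)
$\left(-21 + H{\left(p{\left(6 \right)} \right)}\right) D = \left(-21 + 1 \left(-3 + 2 \cdot 1\right)\right) 10 = \left(-21 + 1 \left(-3 + 2\right)\right) 10 = \left(-21 + 1 \left(-1\right)\right) 10 = \left(-21 - 1\right) 10 = \left(-22\right) 10 = -220$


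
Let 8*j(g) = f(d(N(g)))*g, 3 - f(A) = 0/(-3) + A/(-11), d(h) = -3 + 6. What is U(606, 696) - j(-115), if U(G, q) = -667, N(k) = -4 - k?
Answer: -13639/22 ≈ -619.95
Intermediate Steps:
d(h) = 3
f(A) = 3 + A/11 (f(A) = 3 - (0/(-3) + A/(-11)) = 3 - (0*(-⅓) + A*(-1/11)) = 3 - (0 - A/11) = 3 - (-1)*A/11 = 3 + A/11)
j(g) = 9*g/22 (j(g) = ((3 + (1/11)*3)*g)/8 = ((3 + 3/11)*g)/8 = (36*g/11)/8 = 9*g/22)
U(606, 696) - j(-115) = -667 - 9*(-115)/22 = -667 - 1*(-1035/22) = -667 + 1035/22 = -13639/22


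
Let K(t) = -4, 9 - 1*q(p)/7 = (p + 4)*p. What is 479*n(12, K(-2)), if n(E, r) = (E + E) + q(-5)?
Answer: 24908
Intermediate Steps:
q(p) = 63 - 7*p*(4 + p) (q(p) = 63 - 7*(p + 4)*p = 63 - 7*(4 + p)*p = 63 - 7*p*(4 + p))
n(E, r) = 28 + 2*E (n(E, r) = (E + E) + (63 - 28*(-5) - 7*(-5)²) = 2*E + (63 + 140 - 7*25) = 2*E + (63 + 140 - 175) = 2*E + 28 = 28 + 2*E)
479*n(12, K(-2)) = 479*(28 + 2*12) = 479*(28 + 24) = 479*52 = 24908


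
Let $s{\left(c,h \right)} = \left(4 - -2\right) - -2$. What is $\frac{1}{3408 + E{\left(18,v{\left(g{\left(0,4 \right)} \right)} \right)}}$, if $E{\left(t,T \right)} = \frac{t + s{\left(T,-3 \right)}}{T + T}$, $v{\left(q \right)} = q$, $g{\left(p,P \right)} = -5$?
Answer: $\frac{5}{17027} \approx 0.00029365$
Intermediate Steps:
$s{\left(c,h \right)} = 8$ ($s{\left(c,h \right)} = \left(4 + 2\right) + 2 = 6 + 2 = 8$)
$E{\left(t,T \right)} = \frac{8 + t}{2 T}$ ($E{\left(t,T \right)} = \frac{t + 8}{T + T} = \frac{8 + t}{2 T}$)
$\frac{1}{3408 + E{\left(18,v{\left(g{\left(0,4 \right)} \right)} \right)}} = \frac{1}{3408 + \frac{8 + 18}{2 \left(-5\right)}} = \frac{1}{3408 + \frac{1}{2} \left(- \frac{1}{5}\right) 26} = \frac{1}{3408 - \frac{13}{5}} = \frac{1}{\frac{17027}{5}} = \frac{5}{17027}$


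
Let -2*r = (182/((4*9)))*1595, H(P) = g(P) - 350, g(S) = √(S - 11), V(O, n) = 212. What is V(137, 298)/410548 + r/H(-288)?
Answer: 2607135439121/226866977334 + 145145*I*√299/4420764 ≈ 11.492 + 0.56773*I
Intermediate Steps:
g(S) = √(-11 + S)
H(P) = -350 + √(-11 + P) (H(P) = √(-11 + P) - 350 = -350 + √(-11 + P))
r = -145145/36 (r = -182/((4*9))*1595/2 = -182/36*1595/2 = -182*(1/36)*1595/2 = -91*1595/36 = -½*145145/18 = -145145/36 ≈ -4031.8)
V(137, 298)/410548 + r/H(-288) = 212/410548 - 145145/(36*(-350 + √(-11 - 288))) = 212*(1/410548) - 145145/(36*(-350 + √(-299))) = 53/102637 - 145145/(36*(-350 + I*√299))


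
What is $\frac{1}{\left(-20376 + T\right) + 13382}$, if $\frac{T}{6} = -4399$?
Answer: $- \frac{1}{33388} \approx -2.9951 \cdot 10^{-5}$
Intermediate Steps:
$T = -26394$ ($T = 6 \left(-4399\right) = -26394$)
$\frac{1}{\left(-20376 + T\right) + 13382} = \frac{1}{\left(-20376 - 26394\right) + 13382} = \frac{1}{-46770 + 13382} = \frac{1}{-33388} = - \frac{1}{33388}$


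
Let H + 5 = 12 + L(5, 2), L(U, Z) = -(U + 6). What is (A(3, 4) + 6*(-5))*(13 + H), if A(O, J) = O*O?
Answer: -189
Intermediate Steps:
L(U, Z) = -6 - U (L(U, Z) = -(6 + U) = -6 - U)
A(O, J) = O²
H = -4 (H = -5 + (12 + (-6 - 1*5)) = -5 + (12 + (-6 - 5)) = -5 + (12 - 11) = -5 + 1 = -4)
(A(3, 4) + 6*(-5))*(13 + H) = (3² + 6*(-5))*(13 - 4) = (9 - 30)*9 = -21*9 = -189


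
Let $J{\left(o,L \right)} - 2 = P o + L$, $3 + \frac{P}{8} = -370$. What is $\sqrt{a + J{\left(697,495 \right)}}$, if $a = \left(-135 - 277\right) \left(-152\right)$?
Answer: $i \sqrt{2016727} \approx 1420.1 i$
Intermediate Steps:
$P = -2984$ ($P = -24 + 8 \left(-370\right) = -24 - 2960 = -2984$)
$J{\left(o,L \right)} = 2 + L - 2984 o$ ($J{\left(o,L \right)} = 2 + \left(- 2984 o + L\right) = 2 + \left(L - 2984 o\right) = 2 + L - 2984 o$)
$a = 62624$ ($a = \left(-412\right) \left(-152\right) = 62624$)
$\sqrt{a + J{\left(697,495 \right)}} = \sqrt{62624 + \left(2 + 495 - 2079848\right)} = \sqrt{62624 - 2079351} = \sqrt{-2016727} = i \sqrt{2016727}$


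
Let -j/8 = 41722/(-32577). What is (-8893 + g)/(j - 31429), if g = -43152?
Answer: 1695469965/1023528757 ≈ 1.6565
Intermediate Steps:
j = 333776/32577 (j = -333776/(-32577) = -333776*(-1)/32577 = -8*(-41722/32577) = 333776/32577 ≈ 10.246)
(-8893 + g)/(j - 31429) = (-8893 - 43152)/(333776/32577 - 31429) = -52045/(-1023528757/32577) = -52045*(-32577/1023528757) = 1695469965/1023528757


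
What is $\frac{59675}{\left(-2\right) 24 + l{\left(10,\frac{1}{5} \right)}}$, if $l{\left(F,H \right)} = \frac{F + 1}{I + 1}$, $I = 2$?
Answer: $- \frac{25575}{19} \approx -1346.1$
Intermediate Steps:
$l{\left(F,H \right)} = \frac{1}{3} + \frac{F}{3}$ ($l{\left(F,H \right)} = \frac{F + 1}{2 + 1} = \frac{1 + F}{3} = \left(1 + F\right) \frac{1}{3} = \frac{1}{3} + \frac{F}{3}$)
$\frac{59675}{\left(-2\right) 24 + l{\left(10,\frac{1}{5} \right)}} = \frac{59675}{\left(-2\right) 24 + \left(\frac{1}{3} + \frac{1}{3} \cdot 10\right)} = \frac{59675}{-48 + \left(\frac{1}{3} + \frac{10}{3}\right)} = \frac{59675}{-48 + \frac{11}{3}} = \frac{59675}{- \frac{133}{3}} = 59675 \left(- \frac{3}{133}\right) = - \frac{25575}{19}$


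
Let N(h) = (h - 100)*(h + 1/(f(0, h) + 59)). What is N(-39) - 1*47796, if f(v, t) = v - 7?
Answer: -2203639/52 ≈ -42378.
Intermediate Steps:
f(v, t) = -7 + v
N(h) = (-100 + h)*(1/52 + h) (N(h) = (h - 100)*(h + 1/((-7 + 0) + 59)) = (-100 + h)*(h + 1/(-7 + 59)) = (-100 + h)*(h + 1/52) = (-100 + h)*(1/52 + h))
N(-39) - 1*47796 = (-25/13 + (-39)² - 5199/52*(-39)) - 1*47796 = (-25/13 + 1521 + 15597/4) - 47796 = 281753/52 - 47796 = -2203639/52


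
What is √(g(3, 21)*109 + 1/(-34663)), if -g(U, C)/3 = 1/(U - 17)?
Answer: √5500568104934/485282 ≈ 4.8329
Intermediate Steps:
g(U, C) = -3/(-17 + U) (g(U, C) = -3/(U - 17) = -3/(-17 + U))
√(g(3, 21)*109 + 1/(-34663)) = √(-3/(-17 + 3)*109 + 1/(-34663)) = √(-3/(-14)*109 - 1/34663) = √(-3*(-1/14)*109 - 1/34663) = √((3/14)*109 - 1/34663) = √(327/14 - 1/34663) = √(11334787/485282) = √5500568104934/485282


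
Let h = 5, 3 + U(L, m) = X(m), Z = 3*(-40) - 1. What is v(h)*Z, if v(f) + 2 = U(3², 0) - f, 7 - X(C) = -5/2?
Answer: 121/2 ≈ 60.500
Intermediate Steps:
X(C) = 19/2 (X(C) = 7 - (-5)/2 = 7 - 1*(-5/2) = 7 + 5/2 = 19/2)
Z = -121 (Z = -120 - 1 = -121)
U(L, m) = 13/2 (U(L, m) = -3 + 19/2 = 13/2)
v(f) = 9/2 - f (v(f) = -2 + (13/2 - f) = 9/2 - f)
v(h)*Z = (9/2 - 1*5)*(-121) = (9/2 - 5)*(-121) = -½*(-121) = 121/2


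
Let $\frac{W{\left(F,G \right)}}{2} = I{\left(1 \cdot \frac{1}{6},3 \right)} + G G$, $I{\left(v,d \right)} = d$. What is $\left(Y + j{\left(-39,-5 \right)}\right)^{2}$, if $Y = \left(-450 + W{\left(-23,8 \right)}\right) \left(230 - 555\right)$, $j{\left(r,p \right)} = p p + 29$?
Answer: $10558384516$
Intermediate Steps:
$j{\left(r,p \right)} = 29 + p^{2}$ ($j{\left(r,p \right)} = p^{2} + 29 = 29 + p^{2}$)
$W{\left(F,G \right)} = 6 + 2 G^{2}$ ($W{\left(F,G \right)} = 2 \left(3 + G G\right) = 2 \left(3 + G^{2}\right) = 6 + 2 G^{2}$)
$Y = 102700$ ($Y = \left(-450 + \left(6 + 2 \cdot 8^{2}\right)\right) \left(230 - 555\right) = \left(-450 + \left(6 + 2 \cdot 64\right)\right) \left(-325\right) = \left(-450 + \left(6 + 128\right)\right) \left(-325\right) = \left(-450 + 134\right) \left(-325\right) = \left(-316\right) \left(-325\right) = 102700$)
$\left(Y + j{\left(-39,-5 \right)}\right)^{2} = \left(102700 + \left(29 + \left(-5\right)^{2}\right)\right)^{2} = \left(102700 + \left(29 + 25\right)\right)^{2} = \left(102700 + 54\right)^{2} = 102754^{2} = 10558384516$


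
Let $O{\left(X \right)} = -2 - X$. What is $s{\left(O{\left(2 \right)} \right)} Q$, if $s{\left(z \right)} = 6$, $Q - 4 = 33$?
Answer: $222$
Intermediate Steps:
$Q = 37$ ($Q = 4 + 33 = 37$)
$s{\left(O{\left(2 \right)} \right)} Q = 6 \cdot 37 = 222$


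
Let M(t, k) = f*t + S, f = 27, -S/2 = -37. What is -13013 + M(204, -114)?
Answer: -7431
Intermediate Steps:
S = 74 (S = -2*(-37) = 74)
M(t, k) = 74 + 27*t (M(t, k) = 27*t + 74 = 74 + 27*t)
-13013 + M(204, -114) = -13013 + (74 + 27*204) = -13013 + (74 + 5508) = -13013 + 5582 = -7431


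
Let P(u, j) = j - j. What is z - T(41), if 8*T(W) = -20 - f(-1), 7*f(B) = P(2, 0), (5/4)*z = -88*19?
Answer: -13351/10 ≈ -1335.1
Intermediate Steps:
P(u, j) = 0
z = -6688/5 (z = 4*(-88*19)/5 = (⅘)*(-1672) = -6688/5 ≈ -1337.6)
f(B) = 0 (f(B) = (⅐)*0 = 0)
T(W) = -5/2 (T(W) = (-20 - 1*0)/8 = (-20 + 0)/8 = (⅛)*(-20) = -5/2)
z - T(41) = -6688/5 - 1*(-5/2) = -6688/5 + 5/2 = -13351/10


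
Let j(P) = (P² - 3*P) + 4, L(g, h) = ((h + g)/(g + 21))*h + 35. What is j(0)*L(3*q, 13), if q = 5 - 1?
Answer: 5920/33 ≈ 179.39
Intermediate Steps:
q = 4
L(g, h) = 35 + h*(g + h)/(21 + g) (L(g, h) = ((g + h)/(21 + g))*h + 35 = h*(g + h)/(21 + g) + 35 = 35 + h*(g + h)/(21 + g))
j(P) = 4 + P² - 3*P
j(0)*L(3*q, 13) = (4 + 0² - 3*0)*((735 + 13² + 35*(3*4) + (3*4)*13)/(21 + 3*4)) = (4 + 0 + 0)*((735 + 169 + 35*12 + 12*13)/(21 + 12)) = 4*((735 + 169 + 420 + 156)/33) = 4*((1/33)*1480) = 4*(1480/33) = 5920/33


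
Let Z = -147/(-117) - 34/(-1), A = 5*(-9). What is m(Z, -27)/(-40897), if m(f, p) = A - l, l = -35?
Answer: 10/40897 ≈ 0.00024452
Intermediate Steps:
A = -45
Z = 1375/39 (Z = -147*(-1/117) - 34*(-1) = 49/39 + 34 = 1375/39 ≈ 35.256)
m(f, p) = -10 (m(f, p) = -45 - 1*(-35) = -45 + 35 = -10)
m(Z, -27)/(-40897) = -10/(-40897) = -10*(-1/40897) = 10/40897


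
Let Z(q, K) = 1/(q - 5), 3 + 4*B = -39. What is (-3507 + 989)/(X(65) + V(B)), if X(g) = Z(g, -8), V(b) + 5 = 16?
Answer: -151080/661 ≈ -228.56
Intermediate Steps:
B = -21/2 (B = -3/4 + (1/4)*(-39) = -3/4 - 39/4 = -21/2 ≈ -10.500)
V(b) = 11 (V(b) = -5 + 16 = 11)
Z(q, K) = 1/(-5 + q)
X(g) = 1/(-5 + g)
(-3507 + 989)/(X(65) + V(B)) = (-3507 + 989)/(1/(-5 + 65) + 11) = -2518/(1/60 + 11) = -2518/661/60 = -2518*60/661 = -151080/661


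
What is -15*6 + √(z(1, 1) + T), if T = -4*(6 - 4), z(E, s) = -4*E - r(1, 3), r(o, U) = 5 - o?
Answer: -90 + 4*I ≈ -90.0 + 4.0*I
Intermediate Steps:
z(E, s) = -4 - 4*E (z(E, s) = -4*E - (5 - 1*1) = -4*E - (5 - 1) = -4*E - 1*4 = -4*E - 4 = -4 - 4*E)
T = -8 (T = -4*2 = -8)
-15*6 + √(z(1, 1) + T) = -15*6 + √((-4 - 4*1) - 8) = -90 + √((-4 - 4) - 8) = -90 + √(-8 - 8) = -90 + √(-16) = -90 + 4*I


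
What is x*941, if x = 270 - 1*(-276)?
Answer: 513786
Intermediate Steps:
x = 546 (x = 270 + 276 = 546)
x*941 = 546*941 = 513786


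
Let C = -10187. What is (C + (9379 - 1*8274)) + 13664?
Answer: 4582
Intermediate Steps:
(C + (9379 - 1*8274)) + 13664 = (-10187 + (9379 - 1*8274)) + 13664 = (-10187 + (9379 - 8274)) + 13664 = (-10187 + 1105) + 13664 = -9082 + 13664 = 4582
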